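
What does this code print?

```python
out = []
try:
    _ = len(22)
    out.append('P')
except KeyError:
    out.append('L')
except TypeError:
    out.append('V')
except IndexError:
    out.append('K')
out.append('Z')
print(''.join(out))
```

Execution trace: 'V' (except TypeError) → 'Z' (after the try/except). Output: VZ

Answer: VZ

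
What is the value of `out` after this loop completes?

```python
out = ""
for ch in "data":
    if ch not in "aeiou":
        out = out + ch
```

Remove vowels from 'data'
`out` takes the values: "" → "d" → "dt"

Answer: "dt"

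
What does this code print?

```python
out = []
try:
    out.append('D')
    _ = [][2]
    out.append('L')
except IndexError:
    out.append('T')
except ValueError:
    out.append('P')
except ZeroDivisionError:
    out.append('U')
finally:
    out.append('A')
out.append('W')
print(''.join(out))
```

Execution trace: 'D' (try body) → 'T' (except IndexError) → 'A' (finally) → 'W' (after the try/except). Output: DTAW

Answer: DTAW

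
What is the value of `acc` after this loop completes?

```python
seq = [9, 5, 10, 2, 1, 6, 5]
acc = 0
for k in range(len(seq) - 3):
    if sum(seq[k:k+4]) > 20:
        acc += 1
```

Count windows with sum > 20
`acc` takes the values: 0 → 1

Answer: 1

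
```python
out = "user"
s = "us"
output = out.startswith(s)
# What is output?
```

Trace:
`out = "user"` → out = 'user'
`s = "us"` → s = 'us'
`output = out.startswith(s)` → output = True
So output = True

Answer: True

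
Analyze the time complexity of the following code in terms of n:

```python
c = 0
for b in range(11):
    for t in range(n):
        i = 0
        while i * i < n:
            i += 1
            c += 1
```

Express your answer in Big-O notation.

Each loop level contributes: 1 × n × √n. Multiplying the contributions gives O(n√n).

Answer: O(n√n)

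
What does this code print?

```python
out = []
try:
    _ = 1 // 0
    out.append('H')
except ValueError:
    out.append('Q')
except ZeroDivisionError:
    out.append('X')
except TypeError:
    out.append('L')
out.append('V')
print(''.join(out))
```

Execution trace: 'X' (except ZeroDivisionError) → 'V' (after the try/except). Output: XV

Answer: XV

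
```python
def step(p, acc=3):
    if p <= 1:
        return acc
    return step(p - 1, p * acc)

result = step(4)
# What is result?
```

Accumulator trace (n, acc): (4, 3) -> (3, 12) -> (2, 36) -> (1, 72) -> return 72

Answer: 72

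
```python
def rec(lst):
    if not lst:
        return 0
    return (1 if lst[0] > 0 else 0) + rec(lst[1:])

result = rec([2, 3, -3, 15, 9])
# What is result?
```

Count of positive elements in [2, 3, -3, 15, 9] = 4

Answer: 4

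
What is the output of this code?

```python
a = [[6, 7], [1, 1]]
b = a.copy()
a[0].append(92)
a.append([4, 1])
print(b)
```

Key concept: shallow copy with nested lists.
Step by step:
`a = [[6, 7], [1, 1]]` → a = [[6, 7], [1, 1]]
`b = a.copy()` → b = [[6, 7], [1, 1]]
`a[0].append(92)` → a = [[6, 7, 92], [1, 1]]; b = [[6, 7, 92], [1, 1]]
`a.append([4, 1])` → a = [[6, 7, 92], [1, 1], [4, 1]]
`print(b)` → prints [[6, 7, 92], [1, 1]]

Answer: [[6, 7, 92], [1, 1]]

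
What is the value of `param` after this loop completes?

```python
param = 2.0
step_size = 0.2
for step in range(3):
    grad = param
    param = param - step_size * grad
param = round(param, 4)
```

Gradient descent: w = 2.0 * (1 - 0.2)^3
`param` takes the values: 2.0 → 1.6 → 1.28 → 1.024

Answer: 1.024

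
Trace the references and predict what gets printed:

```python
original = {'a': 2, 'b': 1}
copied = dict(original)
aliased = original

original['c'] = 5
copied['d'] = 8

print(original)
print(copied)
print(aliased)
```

Key concept: dict() creates copy, assignment creates alias.
Step by step:
`original = {'a': 2, 'b': 1}` → original = {'a': 2, 'b': 1}
`copied = dict(original)` → copied = {'a': 2, 'b': 1}
`aliased = original` → aliased = {'a': 2, 'b': 1} (same object as original)
`original['c'] = 5` → original = {'a': 2, 'b': 1, 'c': 5} (same object as aliased); aliased = {'a': 2, 'b': 1, 'c': 5} (same object as original)
`copied['d'] = 8` → copied = {'a': 2, 'b': 1, 'd': 8}
`print(original)` → prints {'a': 2, 'b': 1, 'c': 5}
`print(copied)` → prints {'a': 2, 'b': 1, 'd': 8}
`print(aliased)` → prints {'a': 2, 'b': 1, 'c': 5}

Answer:
{'a': 2, 'b': 1, 'c': 5}
{'a': 2, 'b': 1, 'd': 8}
{'a': 2, 'b': 1, 'c': 5}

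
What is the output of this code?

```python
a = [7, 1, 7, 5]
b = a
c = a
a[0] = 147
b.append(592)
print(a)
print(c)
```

Key concept: multiple aliases.
Step by step:
`a = [7, 1, 7, 5]` → a = [7, 1, 7, 5]
`b = a` → b = [7, 1, 7, 5] (same object as a)
`c = a` → c = [7, 1, 7, 5] (same object as a, b)
`a[0] = 147` → a = [147, 1, 7, 5] (same object as b, c); b = [147, 1, 7, 5] (same object as a, c); c = [147, 1, 7, 5] (same object as a, b)
`b.append(592)` → a = [147, 1, 7, 5, 592] (same object as b, c); b = [147, 1, 7, 5, 592] (same object as a, c); c = [147, 1, 7, 5, 592] (same object as a, b)
`print(a)` → prints [147, 1, 7, 5, 592]
`print(c)` → prints [147, 1, 7, 5, 592]

Answer:
[147, 1, 7, 5, 592]
[147, 1, 7, 5, 592]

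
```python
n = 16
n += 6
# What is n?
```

Trace:
`n = 16` → n = 16
`n += 6` → n = 22
So n = 22

Answer: 22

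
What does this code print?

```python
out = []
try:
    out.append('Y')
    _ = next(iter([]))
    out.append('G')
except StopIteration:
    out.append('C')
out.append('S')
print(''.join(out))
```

Execution trace: 'Y' (try body) → 'C' (except StopIteration) → 'S' (after the try/except). Output: YCS

Answer: YCS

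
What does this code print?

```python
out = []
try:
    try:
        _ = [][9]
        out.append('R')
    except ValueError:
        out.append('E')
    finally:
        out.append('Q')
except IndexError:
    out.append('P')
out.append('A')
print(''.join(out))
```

Execution trace: 'Q' (finally) → 'P' (outer except IndexError) → 'A' (after the try/except). Output: QPA

Answer: QPA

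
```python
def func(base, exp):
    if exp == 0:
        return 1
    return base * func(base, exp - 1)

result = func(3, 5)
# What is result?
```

func(3, 5) = 3 * 3 * 3 * 3 * 3 = 243

Answer: 243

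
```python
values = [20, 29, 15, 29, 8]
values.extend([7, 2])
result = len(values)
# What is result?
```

Trace:
`values = [20, 29, 15, 29, 8]` → values = [20, 29, 15, 29, 8]
`values.extend([7, 2])` → values = [20, 29, 15, 29, 8, 7, 2]
`result = len(values)` → result = 7
So result = 7

Answer: 7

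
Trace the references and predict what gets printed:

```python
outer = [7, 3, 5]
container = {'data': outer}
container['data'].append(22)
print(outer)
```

Key concept: dict holds reference to list.
Step by step:
`outer = [7, 3, 5]` → outer = [7, 3, 5]
`container = {'data': outer}` → container = {'data': [7, 3, 5]}
`container['data'].append(22)` → outer = [7, 3, 5, 22]; container = {'data': [7, 3, 5, 22]}
`print(outer)` → prints [7, 3, 5, 22]

Answer: [7, 3, 5, 22]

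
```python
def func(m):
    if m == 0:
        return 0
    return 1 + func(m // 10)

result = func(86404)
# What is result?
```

Count of digits of 86404: 5

Answer: 5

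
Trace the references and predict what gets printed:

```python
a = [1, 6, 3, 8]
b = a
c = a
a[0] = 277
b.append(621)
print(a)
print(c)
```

Key concept: multiple aliases.
Step by step:
`a = [1, 6, 3, 8]` → a = [1, 6, 3, 8]
`b = a` → b = [1, 6, 3, 8] (same object as a)
`c = a` → c = [1, 6, 3, 8] (same object as a, b)
`a[0] = 277` → a = [277, 6, 3, 8] (same object as b, c); b = [277, 6, 3, 8] (same object as a, c); c = [277, 6, 3, 8] (same object as a, b)
`b.append(621)` → a = [277, 6, 3, 8, 621] (same object as b, c); b = [277, 6, 3, 8, 621] (same object as a, c); c = [277, 6, 3, 8, 621] (same object as a, b)
`print(a)` → prints [277, 6, 3, 8, 621]
`print(c)` → prints [277, 6, 3, 8, 621]

Answer:
[277, 6, 3, 8, 621]
[277, 6, 3, 8, 621]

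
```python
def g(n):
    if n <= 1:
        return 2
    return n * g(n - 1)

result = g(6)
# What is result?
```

g(6) = 6 * 5 * 4 * 3 * 2 * 2 = 1440

Answer: 1440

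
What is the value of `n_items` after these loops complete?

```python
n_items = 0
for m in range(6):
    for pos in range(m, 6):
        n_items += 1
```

Upper triangle: 6 + 5 + ... + 1
`n_items` takes the values: 0 → 1 → 2 → 3 → 4 → 5 → 6 → 7 → 8 → 9 → 10 → 11 → 12 → 13 → 14 → 15 → 16 → 17 → 18 → 19 → 20 → 21

Answer: 21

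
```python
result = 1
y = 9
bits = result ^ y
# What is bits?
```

Trace:
`result = 1` → result = 1
`y = 9` → y = 9
`bits = result ^ y` → bits = 8
So bits = 8

Answer: 8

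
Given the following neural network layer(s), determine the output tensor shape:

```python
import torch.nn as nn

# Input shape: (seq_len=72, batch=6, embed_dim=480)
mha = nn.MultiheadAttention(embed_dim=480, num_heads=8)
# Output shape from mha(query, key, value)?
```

Input: (72, 6, 480) -> Output: (72, 6, 480)

Answer: (72, 6, 480)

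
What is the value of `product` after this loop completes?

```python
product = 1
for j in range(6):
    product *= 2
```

2^6 = 64
`product` takes the values: 1 → 2 → 4 → 8 → 16 → 32 → 64

Answer: 64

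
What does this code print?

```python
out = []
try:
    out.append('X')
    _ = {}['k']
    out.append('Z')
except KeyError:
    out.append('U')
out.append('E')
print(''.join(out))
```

Execution trace: 'X' (try body) → 'U' (except KeyError) → 'E' (after the try/except). Output: XUE

Answer: XUE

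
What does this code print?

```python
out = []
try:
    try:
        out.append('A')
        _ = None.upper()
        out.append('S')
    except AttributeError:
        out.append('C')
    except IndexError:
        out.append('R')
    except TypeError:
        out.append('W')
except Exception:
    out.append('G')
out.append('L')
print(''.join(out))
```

Execution trace: 'A' (inner try body) → 'C' (inner except AttributeError) → 'L' (after the try/except). Output: ACL

Answer: ACL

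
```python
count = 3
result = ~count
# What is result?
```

Trace:
`count = 3` → count = 3
`result = ~count` → result = -4
So result = -4

Answer: -4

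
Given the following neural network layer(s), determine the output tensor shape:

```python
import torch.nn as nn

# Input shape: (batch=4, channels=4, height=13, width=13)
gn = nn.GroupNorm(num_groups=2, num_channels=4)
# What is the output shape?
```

Input: (4, 4, 13, 13) -> Output: (4, 4, 13, 13)

Answer: (4, 4, 13, 13)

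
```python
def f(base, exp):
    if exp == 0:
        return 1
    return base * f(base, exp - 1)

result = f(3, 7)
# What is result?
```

f(3, 7) = 3 * 3 * 3 * 3 * 3 * 3 * 3 = 2187

Answer: 2187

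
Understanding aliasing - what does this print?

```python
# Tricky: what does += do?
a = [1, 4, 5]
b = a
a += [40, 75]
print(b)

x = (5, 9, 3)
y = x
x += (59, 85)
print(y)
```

Key concept: += behavior differs for mutable vs immutable.
Step by step:
`a = [1, 4, 5]` → a = [1, 4, 5]
`b = a` → b = [1, 4, 5] (same object as a)
`a += [40, 75]` → a = [1, 4, 5, 40, 75] (same object as b); b = [1, 4, 5, 40, 75] (same object as a)
`print(b)` → prints [1, 4, 5, 40, 75]
`x = (5, 9, 3)` → x = (5, 9, 3)
`y = x` → y = (5, 9, 3)
`x += (59, 85)` → x = (5, 9, 3, 59, 85)
`print(y)` → prints (5, 9, 3)

Answer:
[1, 4, 5, 40, 75]
(5, 9, 3)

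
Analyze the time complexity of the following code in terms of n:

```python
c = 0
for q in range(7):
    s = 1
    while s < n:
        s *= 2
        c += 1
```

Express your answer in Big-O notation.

Each loop level contributes: 1 × log n. Multiplying the contributions gives O(log n).

Answer: O(log n)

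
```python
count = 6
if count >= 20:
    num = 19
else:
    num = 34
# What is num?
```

Trace:
`count = 6` → count = 6
`if count >= 20: ...` → count >= 20 is False, take else branch → num = 34
So num = 34

Answer: 34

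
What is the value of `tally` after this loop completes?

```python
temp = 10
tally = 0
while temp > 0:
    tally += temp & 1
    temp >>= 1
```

Count set bits in 10 (binary: 0b1010)
`tally` takes the values: 0 → 1 → 2

Answer: 2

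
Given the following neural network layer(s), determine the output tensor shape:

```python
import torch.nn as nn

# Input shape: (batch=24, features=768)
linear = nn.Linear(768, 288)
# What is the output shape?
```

Input: (24, 768) -> Output: (24, 288)

Answer: (24, 288)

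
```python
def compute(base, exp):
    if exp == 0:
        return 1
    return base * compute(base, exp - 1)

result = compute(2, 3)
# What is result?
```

compute(2, 3) = 2 * 2 * 2 = 8

Answer: 8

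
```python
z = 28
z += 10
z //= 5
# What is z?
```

Trace:
`z = 28` → z = 28
`z += 10` → z = 38
`z //= 5` → z = 7
So z = 7

Answer: 7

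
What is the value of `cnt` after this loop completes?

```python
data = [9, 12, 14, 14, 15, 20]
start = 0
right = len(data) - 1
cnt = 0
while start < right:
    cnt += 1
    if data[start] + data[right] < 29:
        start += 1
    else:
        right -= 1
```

Steps to find pair summing to 29
`cnt` takes the values: 0 → 1 → 2 → 3 → 4 → 5

Answer: 5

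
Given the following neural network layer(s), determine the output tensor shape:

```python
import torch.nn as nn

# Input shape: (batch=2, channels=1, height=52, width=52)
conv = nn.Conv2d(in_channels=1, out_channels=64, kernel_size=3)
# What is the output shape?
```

Input: (2, 1, 52, 52) -> Output: (2, 64, 50, 50)

Answer: (2, 64, 50, 50)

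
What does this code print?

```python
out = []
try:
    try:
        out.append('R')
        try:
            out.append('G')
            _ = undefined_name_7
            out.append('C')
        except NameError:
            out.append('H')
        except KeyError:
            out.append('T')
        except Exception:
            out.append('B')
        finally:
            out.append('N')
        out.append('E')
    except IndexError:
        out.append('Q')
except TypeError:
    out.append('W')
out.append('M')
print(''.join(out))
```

Execution trace: 'R' (try body) → 'G' (inner try body) → 'H' (inner except NameError) → 'N' (inner finally) → 'E' (try body, no exception) → 'M' (after the try/except). Output: RGHNEM

Answer: RGHNEM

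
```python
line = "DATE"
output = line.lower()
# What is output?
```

Trace:
`line = "DATE"` → line = 'DATE'
`output = line.lower()` → output = 'date'
So output = 'date'

Answer: 'date'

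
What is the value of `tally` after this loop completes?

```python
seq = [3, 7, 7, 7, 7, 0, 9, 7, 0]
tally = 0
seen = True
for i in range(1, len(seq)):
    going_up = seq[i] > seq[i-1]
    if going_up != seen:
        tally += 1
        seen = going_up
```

Count direction changes in [3, 7, 7, 7, 7, 0, 9, 7, 0]
`tally` takes the values: 0 → 1 → 2 → 3

Answer: 3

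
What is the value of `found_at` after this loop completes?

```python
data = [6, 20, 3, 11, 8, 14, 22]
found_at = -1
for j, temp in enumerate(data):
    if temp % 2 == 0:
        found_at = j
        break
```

First even number index in [6, 20, 3, 11, 8, 14, 22]
`found_at` takes the values: -1 → 0

Answer: 0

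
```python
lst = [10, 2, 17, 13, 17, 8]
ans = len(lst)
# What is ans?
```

Trace:
`lst = [10, 2, 17, 13, 17, 8]` → lst = [10, 2, 17, 13, 17, 8]
`ans = len(lst)` → ans = 6
So ans = 6

Answer: 6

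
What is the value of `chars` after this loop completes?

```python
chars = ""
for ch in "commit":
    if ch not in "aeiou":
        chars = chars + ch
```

Remove vowels from 'commit'
`chars` takes the values: "" → "c" → "cm" → "cmm" → "cmmt"

Answer: "cmmt"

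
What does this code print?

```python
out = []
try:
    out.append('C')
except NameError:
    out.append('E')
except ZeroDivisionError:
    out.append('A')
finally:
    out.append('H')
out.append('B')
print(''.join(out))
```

Execution trace: 'C' (try body, no exception) → 'H' (finally) → 'B' (after the try/except). Output: CHB

Answer: CHB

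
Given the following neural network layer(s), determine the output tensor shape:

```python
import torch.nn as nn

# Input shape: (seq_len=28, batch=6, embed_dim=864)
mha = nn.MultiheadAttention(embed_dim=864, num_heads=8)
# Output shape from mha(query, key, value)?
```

Input: (28, 6, 864) -> Output: (28, 6, 864)

Answer: (28, 6, 864)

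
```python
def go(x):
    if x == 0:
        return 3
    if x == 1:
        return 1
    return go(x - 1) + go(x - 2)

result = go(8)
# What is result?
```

Build up from base cases: go(0)=3, go(1)=1, go(2)=4, go(3)=5, go(4)=9, go(5)=14, go(6)=23, ..., go(8)=60

Answer: 60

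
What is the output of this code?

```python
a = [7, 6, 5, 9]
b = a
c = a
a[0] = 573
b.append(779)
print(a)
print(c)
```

Key concept: multiple aliases.
Step by step:
`a = [7, 6, 5, 9]` → a = [7, 6, 5, 9]
`b = a` → b = [7, 6, 5, 9] (same object as a)
`c = a` → c = [7, 6, 5, 9] (same object as a, b)
`a[0] = 573` → a = [573, 6, 5, 9] (same object as b, c); b = [573, 6, 5, 9] (same object as a, c); c = [573, 6, 5, 9] (same object as a, b)
`b.append(779)` → a = [573, 6, 5, 9, 779] (same object as b, c); b = [573, 6, 5, 9, 779] (same object as a, c); c = [573, 6, 5, 9, 779] (same object as a, b)
`print(a)` → prints [573, 6, 5, 9, 779]
`print(c)` → prints [573, 6, 5, 9, 779]

Answer:
[573, 6, 5, 9, 779]
[573, 6, 5, 9, 779]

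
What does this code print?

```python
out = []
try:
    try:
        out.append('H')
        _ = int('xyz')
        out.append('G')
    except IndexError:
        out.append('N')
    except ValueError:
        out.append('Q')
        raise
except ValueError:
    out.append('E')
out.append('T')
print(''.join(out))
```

Execution trace: 'H' (inner try body) → 'Q' (inner except ValueError) → 'E' (outer except ValueError) → 'T' (after the try/except). Output: HQET

Answer: HQET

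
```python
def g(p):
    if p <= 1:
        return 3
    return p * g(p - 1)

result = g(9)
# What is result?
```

g(9) = 9 * 8 * 7 * 6 * 5 * 4 * 3 * 2 * 3 = 1088640

Answer: 1088640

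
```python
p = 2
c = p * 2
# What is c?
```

Trace:
`p = 2` → p = 2
`c = p * 2` → c = 4
So c = 4

Answer: 4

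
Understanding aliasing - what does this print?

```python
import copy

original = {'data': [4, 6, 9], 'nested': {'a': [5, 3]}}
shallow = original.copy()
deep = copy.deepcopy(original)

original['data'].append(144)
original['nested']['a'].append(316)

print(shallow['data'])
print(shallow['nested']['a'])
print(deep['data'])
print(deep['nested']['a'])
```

Key concept: comparing shallow vs deep copy.
Step by step:
`original = {'data': [4, 6, 9], 'nested': {'a': [5, 3]}}` → original = {'data': [4, 6, 9], 'nested': {'a': [5, 3]}}
`shallow = original.copy()` → shallow = {'data': [4, 6, 9], 'nested': {'a': [5, 3]}}
`deep = copy.deepcopy(original)` → deep = {'data': [4, 6, 9], 'nested': {'a': [5, 3]}}
`original['data'].append(144)` → original = {'data': [4, 6, 9, 144], 'nested': {'a': [5, 3]}}; shallow = {'data': [4, 6, 9, 144], 'nested': {'a': [5, 3]}}
`original['nested']['a'].append(316)` → original = {'data': [4, 6, 9, 144], 'nested': {'a': [5, 3, 316]}}; shallow = {'data': [4, 6, 9, 144], 'nested': {'a': [5, 3, 316]}}
`print(shallow['data'])` → prints [4, 6, 9, 144]
`print(shallow['nested']['a'])` → prints [5, 3, 316]
`print(deep['data'])` → prints [4, 6, 9]
`print(deep['nested']['a'])` → prints [5, 3]

Answer:
[4, 6, 9, 144]
[5, 3, 316]
[4, 6, 9]
[5, 3]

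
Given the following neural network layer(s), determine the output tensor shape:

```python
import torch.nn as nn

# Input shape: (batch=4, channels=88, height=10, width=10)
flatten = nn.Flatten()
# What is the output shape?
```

Input: (4, 88, 10, 10) -> Output: (4, 8800)

Answer: (4, 8800)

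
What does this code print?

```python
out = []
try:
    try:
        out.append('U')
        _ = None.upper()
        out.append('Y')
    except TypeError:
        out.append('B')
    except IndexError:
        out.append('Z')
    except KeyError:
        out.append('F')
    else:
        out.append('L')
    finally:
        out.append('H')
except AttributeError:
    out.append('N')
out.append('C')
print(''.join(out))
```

Execution trace: 'U' (try body) → 'H' (finally) → 'N' (outer except AttributeError) → 'C' (after the try/except). Output: UHNC

Answer: UHNC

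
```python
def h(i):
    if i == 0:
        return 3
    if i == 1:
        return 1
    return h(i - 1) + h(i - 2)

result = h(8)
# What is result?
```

Build up from base cases: h(0)=3, h(1)=1, h(2)=4, h(3)=5, h(4)=9, h(5)=14, h(6)=23, ..., h(8)=60

Answer: 60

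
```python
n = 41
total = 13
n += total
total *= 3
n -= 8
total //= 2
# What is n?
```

Trace:
`n = 41` → n = 41
`total = 13` → total = 13
`n += total` → n = 54
`total *= 3` → total = 39
`n -= 8` → n = 46
`total //= 2` → total = 19
So n = 46

Answer: 46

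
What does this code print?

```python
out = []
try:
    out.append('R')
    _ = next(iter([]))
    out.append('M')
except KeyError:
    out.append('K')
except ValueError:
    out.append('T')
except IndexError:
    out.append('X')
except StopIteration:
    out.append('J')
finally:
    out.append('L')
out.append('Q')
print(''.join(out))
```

Execution trace: 'R' (try body) → 'J' (except StopIteration) → 'L' (finally) → 'Q' (after the try/except). Output: RJLQ

Answer: RJLQ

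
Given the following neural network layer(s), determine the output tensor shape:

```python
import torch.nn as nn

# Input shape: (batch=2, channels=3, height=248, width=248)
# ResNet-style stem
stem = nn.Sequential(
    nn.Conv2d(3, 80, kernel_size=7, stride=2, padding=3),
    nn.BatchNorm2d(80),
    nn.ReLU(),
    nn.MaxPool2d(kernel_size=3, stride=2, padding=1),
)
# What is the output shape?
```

Input: (2, 3, 248, 248) -> after Conv2d 7x7 stride=2: (2, 80, 124, 124) -> Output: (2, 80, 62, 62)

Answer: (2, 80, 62, 62)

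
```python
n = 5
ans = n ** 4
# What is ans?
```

Trace:
`n = 5` → n = 5
`ans = n ** 4` → ans = 625
So ans = 625

Answer: 625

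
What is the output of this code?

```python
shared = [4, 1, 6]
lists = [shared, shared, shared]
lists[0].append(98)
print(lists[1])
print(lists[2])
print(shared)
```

Key concept: list of same reference.
Step by step:
`shared = [4, 1, 6]` → shared = [4, 1, 6]
`lists = [shared, shared, shared]` → lists = [[4, 1, 6], [4, 1, 6], [4, 1, 6]]
`lists[0].append(98)` → shared = [4, 1, 6, 98]; lists = [[4, 1, 6, 98], [4, 1, 6, 98], [4, 1, 6, 98]]
`print(lists[1])` → prints [4, 1, 6, 98]
`print(lists[2])` → prints [4, 1, 6, 98]
`print(shared)` → prints [4, 1, 6, 98]

Answer:
[4, 1, 6, 98]
[4, 1, 6, 98]
[4, 1, 6, 98]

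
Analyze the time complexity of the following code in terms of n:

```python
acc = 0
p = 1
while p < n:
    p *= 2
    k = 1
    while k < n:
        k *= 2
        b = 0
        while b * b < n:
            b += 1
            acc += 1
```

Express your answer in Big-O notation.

Each loop level contributes: log n × log n × √n. Multiplying the contributions gives O(√n log² n).

Answer: O(√n log² n)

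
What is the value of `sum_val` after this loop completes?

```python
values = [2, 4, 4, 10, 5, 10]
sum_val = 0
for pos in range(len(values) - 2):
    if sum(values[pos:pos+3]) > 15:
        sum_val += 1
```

Count windows with sum > 15
`sum_val` takes the values: 0 → 1 → 2 → 3

Answer: 3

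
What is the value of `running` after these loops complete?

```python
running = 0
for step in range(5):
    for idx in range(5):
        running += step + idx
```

Sum of all step+idx for step,idx in 5x5
`running` takes the values: 0 → 1 → 3 → 6 → 10 → 11 → 13 → 16 → 20 → 25 → 27 → 30 → 34 → 39 → 45 → 48 → 52 → 57 → 63 → 70 → 74 → 79 → 85 → 92 → 100

Answer: 100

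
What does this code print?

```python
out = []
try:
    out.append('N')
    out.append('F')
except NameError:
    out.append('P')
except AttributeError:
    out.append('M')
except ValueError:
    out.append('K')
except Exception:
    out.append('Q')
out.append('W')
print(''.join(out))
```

Execution trace: 'N' (try body) → 'F' (try body, no exception) → 'W' (after the try/except). Output: NFW

Answer: NFW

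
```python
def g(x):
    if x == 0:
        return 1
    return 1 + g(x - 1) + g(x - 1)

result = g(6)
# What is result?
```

g(x) = 1 + 2·g(x-1), g(0)=1. Closed form: (1+1)·2^6 - 1 = 127.

Answer: 127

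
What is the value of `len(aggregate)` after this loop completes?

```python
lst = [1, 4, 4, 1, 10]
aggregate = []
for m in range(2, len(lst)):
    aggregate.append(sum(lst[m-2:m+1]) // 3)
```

Number of 3-element averages
`aggregate` takes the values: [] → [3] → [3, 3] → [3, 3, 5]
So `len(aggregate)` = 3

Answer: 3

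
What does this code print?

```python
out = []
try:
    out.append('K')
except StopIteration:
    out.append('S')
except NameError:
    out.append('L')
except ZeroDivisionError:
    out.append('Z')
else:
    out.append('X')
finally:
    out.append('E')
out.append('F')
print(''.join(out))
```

Execution trace: 'K' (try body, no exception) → 'X' (else) → 'E' (finally) → 'F' (after the try/except). Output: KXEF

Answer: KXEF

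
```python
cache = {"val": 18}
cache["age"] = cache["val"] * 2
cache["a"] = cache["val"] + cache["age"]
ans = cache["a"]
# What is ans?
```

Trace:
`cache = {"val": 18}` → cache = {'val': 18}
`cache["age"] = cache["val"] * 2` → cache = {'val': 18, 'age': 36}
`cache["a"] = cache["val"] + cache["age"]` → cache = {'val': 18, 'age': 36, 'a': 54}
`ans = cache["a"]` → ans = 54
So ans = 54

Answer: 54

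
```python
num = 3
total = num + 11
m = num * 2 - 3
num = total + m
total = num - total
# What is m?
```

Trace:
`num = 3` → num = 3
`total = num + 11` → total = 14
`m = num * 2 - 3` → m = 3
`num = total + m` → num = 17
`total = num - total` → total = 3
So m = 3

Answer: 3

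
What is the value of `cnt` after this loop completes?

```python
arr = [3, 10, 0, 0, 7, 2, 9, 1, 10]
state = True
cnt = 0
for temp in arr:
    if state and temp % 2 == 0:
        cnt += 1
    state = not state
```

Count even values at even positions
`cnt` takes the values: 0 → 1 → 2

Answer: 2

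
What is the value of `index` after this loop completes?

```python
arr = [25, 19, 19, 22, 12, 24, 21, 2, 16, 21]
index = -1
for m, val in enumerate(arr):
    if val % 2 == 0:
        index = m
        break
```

First even number index in [25, 19, 19, 22, 12, 24, 21, 2, 16, 21]
`index` takes the values: -1 → 3

Answer: 3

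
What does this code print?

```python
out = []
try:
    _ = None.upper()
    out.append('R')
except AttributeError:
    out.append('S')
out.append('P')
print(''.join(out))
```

Execution trace: 'S' (except AttributeError) → 'P' (after the try/except). Output: SP

Answer: SP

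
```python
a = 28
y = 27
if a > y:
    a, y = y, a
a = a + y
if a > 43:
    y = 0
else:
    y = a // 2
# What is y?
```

Trace:
`a = 28` → a = 28
`y = 27` → y = 27
`if a > y: ...` → a > y is True → a = 27; y = 28
`a = a + y` → a = 55
`if a > 43: ...` → a > 43 is True → y = 0
So y = 0

Answer: 0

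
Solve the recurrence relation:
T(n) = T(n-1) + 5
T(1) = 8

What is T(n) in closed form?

Unrolling: T(n) = T(1) + 5·(n-1) = 8 + 5(n-1) = 5n + 3.

Answer: T(n) = 5n + 3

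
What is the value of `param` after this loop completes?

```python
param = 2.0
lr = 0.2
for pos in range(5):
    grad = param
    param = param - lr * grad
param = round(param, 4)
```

Gradient descent: w = 2.0 * (1 - 0.2)^5
`param` takes the values: 2.0 → 1.6 → 1.28 → 1.024 → 0.8192 → 0.65536 → 0.6554

Answer: 0.6554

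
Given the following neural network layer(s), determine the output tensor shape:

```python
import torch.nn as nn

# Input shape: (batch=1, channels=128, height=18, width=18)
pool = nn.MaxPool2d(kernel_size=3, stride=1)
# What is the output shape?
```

Input: (1, 128, 18, 18) -> Output: (1, 128, 16, 16)

Answer: (1, 128, 16, 16)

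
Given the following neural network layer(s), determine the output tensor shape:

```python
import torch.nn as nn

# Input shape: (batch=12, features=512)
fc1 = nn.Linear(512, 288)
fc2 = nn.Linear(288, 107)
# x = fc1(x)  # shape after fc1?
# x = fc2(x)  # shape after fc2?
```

Input: (12, 512) -> after fc1: (12, 288) -> Output: (12, 107)

Answer: (12, 107)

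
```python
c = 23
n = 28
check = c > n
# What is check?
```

Trace:
`c = 23` → c = 23
`n = 28` → n = 28
`check = c > n` → check = False
So check = False

Answer: False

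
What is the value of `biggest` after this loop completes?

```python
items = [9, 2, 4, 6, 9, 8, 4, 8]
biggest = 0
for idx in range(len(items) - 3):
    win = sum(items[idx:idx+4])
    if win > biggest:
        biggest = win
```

Max sum of 4-element window in [9, 2, 4, 6, 9, 8, 4, 8]
`biggest` takes the values: 0 → 21 → 27 → 29

Answer: 29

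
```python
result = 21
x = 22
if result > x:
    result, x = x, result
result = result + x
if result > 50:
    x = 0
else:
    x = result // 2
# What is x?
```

Trace:
`result = 21` → result = 21
`x = 22` → x = 22
`if result > x: ...` → result > x is False → no variable changes
`result = result + x` → result = 43
`if result > 50: ...` → result > 50 is False, take else branch → x = 21
So x = 21

Answer: 21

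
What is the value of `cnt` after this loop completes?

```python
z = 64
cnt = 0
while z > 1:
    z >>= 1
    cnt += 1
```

Count right shifts until 1
`cnt` takes the values: 0 → 1 → 2 → 3 → 4 → 5 → 6

Answer: 6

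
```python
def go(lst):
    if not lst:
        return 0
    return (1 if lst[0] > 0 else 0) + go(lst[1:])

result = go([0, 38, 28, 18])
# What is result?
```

Count of positive elements in [0, 38, 28, 18] = 3

Answer: 3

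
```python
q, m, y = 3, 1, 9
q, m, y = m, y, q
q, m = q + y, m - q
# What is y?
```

Trace:
`q, m, y = 3, 1, 9` → q = 3; m = 1; y = 9
`q, m, y = m, y, q` → q = 1; m = 9; y = 3
`q, m = q + y, m - q` → q = 4; m = 8
So y = 3

Answer: 3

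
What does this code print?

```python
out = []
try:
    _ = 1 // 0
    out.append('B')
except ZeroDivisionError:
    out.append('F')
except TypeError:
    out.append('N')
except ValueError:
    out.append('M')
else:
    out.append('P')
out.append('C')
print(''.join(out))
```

Execution trace: 'F' (except ZeroDivisionError) → 'C' (after the try/except). Output: FC

Answer: FC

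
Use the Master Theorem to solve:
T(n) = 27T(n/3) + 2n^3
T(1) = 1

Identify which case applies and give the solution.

a=27, b=3, f(n)=2n^3. log_3(27) = 3. Since c=3 = 3, Case 2 applies: T(n) = Θ(n^log_b(a) · log n) = O(n^3 log n).

Answer: O(n^3 log n) - Case 2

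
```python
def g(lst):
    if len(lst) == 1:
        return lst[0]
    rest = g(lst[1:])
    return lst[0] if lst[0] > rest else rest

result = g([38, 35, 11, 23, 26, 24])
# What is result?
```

Recursive max over [38, 35, 11, 23, 26, 24] = 38

Answer: 38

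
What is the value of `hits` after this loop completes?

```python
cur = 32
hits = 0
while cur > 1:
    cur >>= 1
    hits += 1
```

Count right shifts until 1
`hits` takes the values: 0 → 1 → 2 → 3 → 4 → 5

Answer: 5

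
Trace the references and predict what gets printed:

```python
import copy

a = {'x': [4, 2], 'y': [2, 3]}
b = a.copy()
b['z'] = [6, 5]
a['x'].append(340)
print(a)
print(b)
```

Key concept: shallow copy of dict with mutable values.
Step by step:
`a = {'x': [4, 2], 'y': [2, 3]}` → a = {'x': [4, 2], 'y': [2, 3]}
`b = a.copy()` → b = {'x': [4, 2], 'y': [2, 3]}
`b['z'] = [6, 5]` → b = {'x': [4, 2], 'y': [2, 3], 'z': [6, 5]}
`a['x'].append(340)` → a = {'x': [4, 2, 340], 'y': [2, 3]}; b = {'x': [4, 2, 340], 'y': [2, 3], 'z': [6, 5]}
`print(a)` → prints {'x': [4, 2, 340], 'y': [2, 3]}
`print(b)` → prints {'x': [4, 2, 340], 'y': [2, 3], 'z': [6, 5]}

Answer:
{'x': [4, 2, 340], 'y': [2, 3]}
{'x': [4, 2, 340], 'y': [2, 3], 'z': [6, 5]}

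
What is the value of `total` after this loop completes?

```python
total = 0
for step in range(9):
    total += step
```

Sum of 0 to 8 = 36
`total` takes the values: 0 → 1 → 3 → 6 → 10 → 15 → 21 → 28 → 36

Answer: 36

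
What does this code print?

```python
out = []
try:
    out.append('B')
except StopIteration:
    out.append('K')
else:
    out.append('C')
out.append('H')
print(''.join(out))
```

Execution trace: 'B' (try body, no exception) → 'C' (else) → 'H' (after the try/except). Output: BCH

Answer: BCH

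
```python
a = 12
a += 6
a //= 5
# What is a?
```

Trace:
`a = 12` → a = 12
`a += 6` → a = 18
`a //= 5` → a = 3
So a = 3

Answer: 3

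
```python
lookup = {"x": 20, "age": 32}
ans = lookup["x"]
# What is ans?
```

Trace:
`lookup = {"x": 20, "age": 32}` → lookup = {'x': 20, 'age': 32}
`ans = lookup["x"]` → ans = 20
So ans = 20

Answer: 20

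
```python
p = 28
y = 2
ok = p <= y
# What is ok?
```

Trace:
`p = 28` → p = 28
`y = 2` → y = 2
`ok = p <= y` → ok = False
So ok = False

Answer: False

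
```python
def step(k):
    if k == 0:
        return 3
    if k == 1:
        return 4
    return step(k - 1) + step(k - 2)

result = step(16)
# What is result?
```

Build up from base cases: step(0)=3, step(1)=4, step(2)=7, step(3)=11, step(4)=18, step(5)=29, step(6)=47, ..., step(16)=5778

Answer: 5778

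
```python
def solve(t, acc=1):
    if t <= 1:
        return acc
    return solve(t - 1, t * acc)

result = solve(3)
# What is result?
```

Accumulator trace (n, acc): (3, 1) -> (2, 3) -> (1, 6) -> return 6

Answer: 6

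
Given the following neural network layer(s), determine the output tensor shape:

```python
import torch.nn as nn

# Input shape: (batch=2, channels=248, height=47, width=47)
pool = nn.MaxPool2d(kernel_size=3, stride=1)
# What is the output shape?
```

Input: (2, 248, 47, 47) -> Output: (2, 248, 45, 45)

Answer: (2, 248, 45, 45)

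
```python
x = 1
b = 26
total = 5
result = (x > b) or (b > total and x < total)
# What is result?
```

Trace:
`x = 1` → x = 1
`b = 26` → b = 26
`total = 5` → total = 5
`result = (x > b) or (b > total and x < total)` → result = True
So result = True

Answer: True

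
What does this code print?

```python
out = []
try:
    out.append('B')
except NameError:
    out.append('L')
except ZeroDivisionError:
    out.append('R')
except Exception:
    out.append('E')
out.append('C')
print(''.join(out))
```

Execution trace: 'B' (try body, no exception) → 'C' (after the try/except). Output: BC

Answer: BC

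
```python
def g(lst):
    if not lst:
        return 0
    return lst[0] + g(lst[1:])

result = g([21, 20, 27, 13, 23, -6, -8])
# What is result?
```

21 + 20 + 27 + 13 + 23 + (-6) + (-8) + 0 = 90

Answer: 90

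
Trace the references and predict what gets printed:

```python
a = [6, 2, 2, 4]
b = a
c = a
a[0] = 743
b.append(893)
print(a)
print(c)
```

Key concept: multiple aliases.
Step by step:
`a = [6, 2, 2, 4]` → a = [6, 2, 2, 4]
`b = a` → b = [6, 2, 2, 4] (same object as a)
`c = a` → c = [6, 2, 2, 4] (same object as a, b)
`a[0] = 743` → a = [743, 2, 2, 4] (same object as b, c); b = [743, 2, 2, 4] (same object as a, c); c = [743, 2, 2, 4] (same object as a, b)
`b.append(893)` → a = [743, 2, 2, 4, 893] (same object as b, c); b = [743, 2, 2, 4, 893] (same object as a, c); c = [743, 2, 2, 4, 893] (same object as a, b)
`print(a)` → prints [743, 2, 2, 4, 893]
`print(c)` → prints [743, 2, 2, 4, 893]

Answer:
[743, 2, 2, 4, 893]
[743, 2, 2, 4, 893]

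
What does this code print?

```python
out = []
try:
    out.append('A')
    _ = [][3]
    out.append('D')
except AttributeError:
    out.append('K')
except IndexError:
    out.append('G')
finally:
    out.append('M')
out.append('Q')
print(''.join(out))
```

Execution trace: 'A' (try body) → 'G' (except IndexError) → 'M' (finally) → 'Q' (after the try/except). Output: AGMQ

Answer: AGMQ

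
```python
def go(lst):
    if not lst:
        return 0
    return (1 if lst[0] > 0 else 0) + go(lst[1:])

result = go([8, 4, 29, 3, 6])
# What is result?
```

Count of positive elements in [8, 4, 29, 3, 6] = 5

Answer: 5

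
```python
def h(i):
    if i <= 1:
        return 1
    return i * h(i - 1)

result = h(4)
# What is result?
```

h(4) = 4 * 3 * 2 * 1 = 24

Answer: 24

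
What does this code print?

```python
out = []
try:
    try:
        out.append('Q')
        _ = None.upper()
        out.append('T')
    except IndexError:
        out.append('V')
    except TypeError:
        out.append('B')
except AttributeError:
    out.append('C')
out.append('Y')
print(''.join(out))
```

Execution trace: 'Q' (inner try body) → 'C' (outer except AttributeError) → 'Y' (after the try/except). Output: QCY

Answer: QCY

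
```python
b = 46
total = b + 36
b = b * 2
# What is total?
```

Trace:
`b = 46` → b = 46
`total = b + 36` → total = 82
`b = b * 2` → b = 92
So total = 82

Answer: 82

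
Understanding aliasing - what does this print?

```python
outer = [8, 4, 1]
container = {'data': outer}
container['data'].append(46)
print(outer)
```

Key concept: dict holds reference to list.
Step by step:
`outer = [8, 4, 1]` → outer = [8, 4, 1]
`container = {'data': outer}` → container = {'data': [8, 4, 1]}
`container['data'].append(46)` → outer = [8, 4, 1, 46]; container = {'data': [8, 4, 1, 46]}
`print(outer)` → prints [8, 4, 1, 46]

Answer: [8, 4, 1, 46]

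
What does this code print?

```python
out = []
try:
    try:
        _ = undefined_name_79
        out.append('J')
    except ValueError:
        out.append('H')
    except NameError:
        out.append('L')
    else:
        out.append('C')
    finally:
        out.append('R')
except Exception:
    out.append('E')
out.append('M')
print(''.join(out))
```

Execution trace: 'L' (inner except NameError) → 'R' (inner finally) → 'M' (after the try/except). Output: LRM

Answer: LRM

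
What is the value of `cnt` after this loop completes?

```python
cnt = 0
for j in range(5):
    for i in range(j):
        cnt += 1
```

Triangle number: 0+1+2+...+4
`cnt` takes the values: 0 → 1 → 2 → 3 → 4 → 5 → 6 → 7 → 8 → 9 → 10

Answer: 10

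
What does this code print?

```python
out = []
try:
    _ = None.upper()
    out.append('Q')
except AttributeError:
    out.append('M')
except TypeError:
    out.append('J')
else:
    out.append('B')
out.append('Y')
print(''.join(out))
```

Execution trace: 'M' (except AttributeError) → 'Y' (after the try/except). Output: MY

Answer: MY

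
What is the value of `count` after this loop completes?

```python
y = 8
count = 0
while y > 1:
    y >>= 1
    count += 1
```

Count right shifts until 1
`count` takes the values: 0 → 1 → 2 → 3

Answer: 3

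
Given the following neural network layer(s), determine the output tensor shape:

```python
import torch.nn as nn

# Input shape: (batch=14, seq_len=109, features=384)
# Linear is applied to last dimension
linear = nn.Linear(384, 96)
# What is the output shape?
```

Input: (14, 109, 384) -> Output: (14, 109, 96)

Answer: (14, 109, 96)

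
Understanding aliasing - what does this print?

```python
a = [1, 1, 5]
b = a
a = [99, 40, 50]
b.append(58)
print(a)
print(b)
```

Key concept: rebinding vs mutation: a is rebound to a new list, b still points at the original.
Step by step:
`a = [1, 1, 5]` → a = [1, 1, 5]
`b = a` → b = [1, 1, 5] (same object as a)
`a = [99, 40, 50]` → a = [99, 40, 50]
`b.append(58)` → b = [1, 1, 5, 58]
`print(a)` → prints [99, 40, 50]
`print(b)` → prints [1, 1, 5, 58]

Answer:
[99, 40, 50]
[1, 1, 5, 58]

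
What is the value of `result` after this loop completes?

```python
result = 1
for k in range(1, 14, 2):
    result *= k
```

Product of 1, 3, 5, ... up to 13
`result` takes the values: 1 → 3 → 15 → 105 → 945 → 10395 → 135135

Answer: 135135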